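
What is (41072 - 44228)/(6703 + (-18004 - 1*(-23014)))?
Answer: -3156/11713 ≈ -0.26944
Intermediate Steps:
(41072 - 44228)/(6703 + (-18004 - 1*(-23014))) = -3156/(6703 + (-18004 + 23014)) = -3156/(6703 + 5010) = -3156/11713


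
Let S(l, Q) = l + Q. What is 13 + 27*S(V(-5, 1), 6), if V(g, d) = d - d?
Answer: 175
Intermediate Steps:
V(g, d) = 0
S(l, Q) = Q + l
13 + 27*S(V(-5, 1), 6) = 13 + 27*(6 + 0) = 13 + 27*6 = 13 + 162 = 175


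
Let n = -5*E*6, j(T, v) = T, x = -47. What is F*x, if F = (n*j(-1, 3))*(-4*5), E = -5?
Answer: -141000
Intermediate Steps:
n = 150 (n = -5*(-5)*6 = 25*6 = 150)
F = 3000 (F = (150*(-1))*(-4*5) = -150*(-20) = 3000)
F*x = 3000*(-47) = -141000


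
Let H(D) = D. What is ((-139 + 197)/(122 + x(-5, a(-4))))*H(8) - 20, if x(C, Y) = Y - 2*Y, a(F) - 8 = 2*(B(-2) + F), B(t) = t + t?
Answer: -1068/65 ≈ -16.431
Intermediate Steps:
B(t) = 2*t
a(F) = 2*F (a(F) = 8 + 2*(2*(-2) + F) = 8 + 2*(-4 + F) = 8 + (-8 + 2*F) = 2*F)
x(C, Y) = -Y
((-139 + 197)/(122 + x(-5, a(-4))))*H(8) - 20 = ((-139 + 197)/(122 - 2*(-4)))*8 - 20 = (58/(122 - 1*(-8)))*8 - 20 = (58/(122 + 8))*8 - 20 = (58/130)*8 - 20 = (58*(1/130))*8 - 20 = (29/65)*8 - 20 = 232/65 - 20 = -1068/65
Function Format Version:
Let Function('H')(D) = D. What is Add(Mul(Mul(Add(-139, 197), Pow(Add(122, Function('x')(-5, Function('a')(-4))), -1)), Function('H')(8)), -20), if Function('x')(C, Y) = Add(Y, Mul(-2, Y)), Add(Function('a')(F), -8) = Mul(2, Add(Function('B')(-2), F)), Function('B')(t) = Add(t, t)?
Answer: Rational(-1068, 65) ≈ -16.431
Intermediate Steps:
Function('B')(t) = Mul(2, t)
Function('a')(F) = Mul(2, F) (Function('a')(F) = Add(8, Mul(2, Add(Mul(2, -2), F))) = Add(8, Mul(2, Add(-4, F))) = Add(8, Add(-8, Mul(2, F))) = Mul(2, F))
Function('x')(C, Y) = Mul(-1, Y)
Add(Mul(Mul(Add(-139, 197), Pow(Add(122, Function('x')(-5, Function('a')(-4))), -1)), Function('H')(8)), -20) = Add(Mul(Mul(Add(-139, 197), Pow(Add(122, Mul(-1, Mul(2, -4))), -1)), 8), -20) = Add(Mul(Mul(58, Pow(Add(122, Mul(-1, -8)), -1)), 8), -20) = Add(Mul(Mul(58, Pow(Add(122, 8), -1)), 8), -20) = Add(Mul(Mul(58, Pow(130, -1)), 8), -20) = Add(Mul(Mul(58, Rational(1, 130)), 8), -20) = Add(Mul(Rational(29, 65), 8), -20) = Add(Rational(232, 65), -20) = Rational(-1068, 65)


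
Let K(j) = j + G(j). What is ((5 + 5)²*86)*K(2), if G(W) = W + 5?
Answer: 77400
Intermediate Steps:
G(W) = 5 + W
K(j) = 5 + 2*j (K(j) = j + (5 + j) = 5 + 2*j)
((5 + 5)²*86)*K(2) = ((5 + 5)²*86)*(5 + 2*2) = (10²*86)*(5 + 4) = (100*86)*9 = 8600*9 = 77400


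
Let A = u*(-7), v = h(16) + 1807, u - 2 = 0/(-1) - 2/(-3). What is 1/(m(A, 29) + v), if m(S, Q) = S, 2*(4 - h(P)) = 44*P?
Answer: 3/4321 ≈ 0.00069428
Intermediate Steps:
h(P) = 4 - 22*P
u = 8/3 (u = 2 + (0/(-1) - 2/(-3)) = 2 + (0*(-1) - 2*(-1/3)) = 2 + (0 + 2/3) = 2 + 2/3 = 8/3 ≈ 2.6667)
v = 1459 (v = (4 - 22*16) + 1807 = (4 - 352) + 1807 = -348 + 1807 = 1459)
A = -56/3 (A = (8/3)*(-7) = -56/3 ≈ -18.667)
1/(m(A, 29) + v) = 1/(-56/3 + 1459) = 1/(4321/3) = 3/4321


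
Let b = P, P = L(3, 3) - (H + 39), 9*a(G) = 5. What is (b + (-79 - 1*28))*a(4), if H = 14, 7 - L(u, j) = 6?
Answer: -265/3 ≈ -88.333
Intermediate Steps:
L(u, j) = 1 (L(u, j) = 7 - 1*6 = 7 - 6 = 1)
a(G) = 5/9 (a(G) = (1/9)*5 = 5/9)
P = -52 (P = 1 - (14 + 39) = 1 - 1*53 = 1 - 53 = -52)
b = -52
(b + (-79 - 1*28))*a(4) = (-52 + (-79 - 1*28))*(5/9) = (-52 + (-79 - 28))*(5/9) = (-52 - 107)*(5/9) = -159*5/9 = -265/3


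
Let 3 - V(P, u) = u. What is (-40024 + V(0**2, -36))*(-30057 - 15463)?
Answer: 1820117200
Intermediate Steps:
V(P, u) = 3 - u
(-40024 + V(0**2, -36))*(-30057 - 15463) = (-40024 + (3 - 1*(-36)))*(-30057 - 15463) = (-40024 + (3 + 36))*(-45520) = (-40024 + 39)*(-45520) = -39985*(-45520) = 1820117200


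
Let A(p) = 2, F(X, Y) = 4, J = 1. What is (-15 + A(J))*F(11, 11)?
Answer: -52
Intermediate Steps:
(-15 + A(J))*F(11, 11) = (-15 + 2)*4 = -13*4 = -52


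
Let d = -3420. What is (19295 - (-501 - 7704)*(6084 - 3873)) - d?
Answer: 18163970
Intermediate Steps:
(19295 - (-501 - 7704)*(6084 - 3873)) - d = (19295 - (-501 - 7704)*(6084 - 3873)) - 1*(-3420) = (19295 - (-8205)*2211) + 3420 = (19295 - 1*(-18141255)) + 3420 = (19295 + 18141255) + 3420 = 18160550 + 3420 = 18163970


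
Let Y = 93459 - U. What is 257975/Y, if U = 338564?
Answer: -51595/49021 ≈ -1.0525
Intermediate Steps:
Y = -245105 (Y = 93459 - 1*338564 = 93459 - 338564 = -245105)
257975/Y = 257975/(-245105) = 257975*(-1/245105) = -51595/49021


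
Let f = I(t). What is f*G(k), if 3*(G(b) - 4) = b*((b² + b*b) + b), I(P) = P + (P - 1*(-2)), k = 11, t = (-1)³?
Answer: 0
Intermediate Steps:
t = -1
I(P) = 2 + 2*P (I(P) = P + (P + 2) = P + (2 + P) = 2 + 2*P)
f = 0 (f = 2 + 2*(-1) = 2 - 2 = 0)
G(b) = 4 + b*(b + 2*b²)/3 (G(b) = 4 + (b*((b² + b*b) + b))/3 = 4 + (b*((b² + b²) + b))/3 = 4 + (b*(2*b² + b))/3 = 4 + (b*(b + 2*b²))/3 = 4 + b*(b + 2*b²)/3)
f*G(k) = 0*(4 + (⅓)*11² + (⅔)*11³) = 0*(4 + (⅓)*121 + (⅔)*1331) = 0*(4 + 121/3 + 2662/3) = 0*(2795/3) = 0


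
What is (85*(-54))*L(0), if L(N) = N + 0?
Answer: 0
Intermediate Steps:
L(N) = N
(85*(-54))*L(0) = (85*(-54))*0 = -4590*0 = 0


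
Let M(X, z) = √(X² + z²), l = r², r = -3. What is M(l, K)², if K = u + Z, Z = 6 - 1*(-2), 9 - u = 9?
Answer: 145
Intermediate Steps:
u = 0 (u = 9 - 1*9 = 9 - 9 = 0)
Z = 8 (Z = 6 + 2 = 8)
l = 9 (l = (-3)² = 9)
K = 8 (K = 0 + 8 = 8)
M(l, K)² = (√(9² + 8²))² = (√(81 + 64))² = (√145)² = 145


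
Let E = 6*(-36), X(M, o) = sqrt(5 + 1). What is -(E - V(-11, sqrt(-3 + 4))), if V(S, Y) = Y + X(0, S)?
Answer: 217 + sqrt(6) ≈ 219.45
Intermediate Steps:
X(M, o) = sqrt(6)
E = -216
V(S, Y) = Y + sqrt(6)
-(E - V(-11, sqrt(-3 + 4))) = -(-216 - (sqrt(-3 + 4) + sqrt(6))) = -(-216 - (sqrt(1) + sqrt(6))) = -(-216 - (1 + sqrt(6))) = -(-216 + (-1 - sqrt(6))) = -(-217 - sqrt(6)) = 217 + sqrt(6)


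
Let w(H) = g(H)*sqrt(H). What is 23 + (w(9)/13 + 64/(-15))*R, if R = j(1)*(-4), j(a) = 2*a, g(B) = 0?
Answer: 857/15 ≈ 57.133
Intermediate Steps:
w(H) = 0 (w(H) = 0*sqrt(H) = 0)
R = -8 (R = (2*1)*(-4) = 2*(-4) = -8)
23 + (w(9)/13 + 64/(-15))*R = 23 + (0/13 + 64/(-15))*(-8) = 23 + (0*(1/13) + 64*(-1/15))*(-8) = 23 + (0 - 64/15)*(-8) = 23 - 64/15*(-8) = 23 + 512/15 = 857/15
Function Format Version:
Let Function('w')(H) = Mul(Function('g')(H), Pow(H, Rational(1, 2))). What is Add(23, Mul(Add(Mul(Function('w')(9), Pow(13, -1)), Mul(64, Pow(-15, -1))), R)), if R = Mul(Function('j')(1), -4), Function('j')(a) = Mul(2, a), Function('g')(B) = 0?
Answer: Rational(857, 15) ≈ 57.133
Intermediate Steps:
Function('w')(H) = 0 (Function('w')(H) = Mul(0, Pow(H, Rational(1, 2))) = 0)
R = -8 (R = Mul(Mul(2, 1), -4) = Mul(2, -4) = -8)
Add(23, Mul(Add(Mul(Function('w')(9), Pow(13, -1)), Mul(64, Pow(-15, -1))), R)) = Add(23, Mul(Add(Mul(0, Pow(13, -1)), Mul(64, Pow(-15, -1))), -8)) = Add(23, Mul(Add(Mul(0, Rational(1, 13)), Mul(64, Rational(-1, 15))), -8)) = Add(23, Mul(Add(0, Rational(-64, 15)), -8)) = Add(23, Mul(Rational(-64, 15), -8)) = Add(23, Rational(512, 15)) = Rational(857, 15)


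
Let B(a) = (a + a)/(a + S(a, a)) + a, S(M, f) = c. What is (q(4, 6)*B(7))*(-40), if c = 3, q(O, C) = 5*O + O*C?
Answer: -14784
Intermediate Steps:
q(O, C) = 5*O + C*O
S(M, f) = 3
B(a) = a + 2*a/(3 + a) (B(a) = (a + a)/(a + 3) + a = (2*a)/(3 + a) + a = 2*a/(3 + a) + a = a + 2*a/(3 + a))
(q(4, 6)*B(7))*(-40) = ((4*(5 + 6))*(7*(5 + 7)/(3 + 7)))*(-40) = ((4*11)*(7*12/10))*(-40) = (44*(7*(1/10)*12))*(-40) = (44*(42/5))*(-40) = (1848/5)*(-40) = -14784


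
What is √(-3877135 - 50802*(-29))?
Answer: I*√2403877 ≈ 1550.4*I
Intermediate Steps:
√(-3877135 - 50802*(-29)) = √(-3877135 + 1473258) = √(-2403877) = I*√2403877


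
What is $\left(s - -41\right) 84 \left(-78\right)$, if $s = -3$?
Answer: $-248976$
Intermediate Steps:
$\left(s - -41\right) 84 \left(-78\right) = \left(-3 - -41\right) 84 \left(-78\right) = \left(-3 + 41\right) 84 \left(-78\right) = 38 \cdot 84 \left(-78\right) = 3192 \left(-78\right) = -248976$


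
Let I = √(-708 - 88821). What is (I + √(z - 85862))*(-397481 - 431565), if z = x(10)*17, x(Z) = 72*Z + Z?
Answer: 829046*I*(-√89529 - 2*√18363) ≈ -4.7275e+8*I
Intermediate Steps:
x(Z) = 73*Z
I = I*√89529 (I = √(-89529) = I*√89529 ≈ 299.21*I)
z = 12410 (z = (73*10)*17 = 730*17 = 12410)
(I + √(z - 85862))*(-397481 - 431565) = (I*√89529 + √(12410 - 85862))*(-397481 - 431565) = (I*√89529 + √(-73452))*(-829046) = (I*√89529 + 2*I*√18363)*(-829046) = -1658092*I*√18363 - 829046*I*√89529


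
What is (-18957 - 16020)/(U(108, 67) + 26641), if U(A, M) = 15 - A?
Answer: -34977/26548 ≈ -1.3175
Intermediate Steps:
(-18957 - 16020)/(U(108, 67) + 26641) = (-18957 - 16020)/((15 - 1*108) + 26641) = -34977/((15 - 108) + 26641) = -34977/(-93 + 26641) = -34977/26548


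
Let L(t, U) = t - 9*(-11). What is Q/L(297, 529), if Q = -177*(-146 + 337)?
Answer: -11269/132 ≈ -85.371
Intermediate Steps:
L(t, U) = 99 + t (L(t, U) = t + 99 = 99 + t)
Q = -33807 (Q = -177*191 = -33807)
Q/L(297, 529) = -33807/(99 + 297) = -33807/396 = -33807*1/396 = -11269/132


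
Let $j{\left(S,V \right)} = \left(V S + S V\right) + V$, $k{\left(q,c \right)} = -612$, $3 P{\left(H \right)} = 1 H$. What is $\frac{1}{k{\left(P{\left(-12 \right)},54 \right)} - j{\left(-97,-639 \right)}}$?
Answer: $- \frac{1}{123939} \approx -8.0685 \cdot 10^{-6}$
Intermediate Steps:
$P{\left(H \right)} = \frac{H}{3}$ ($P{\left(H \right)} = \frac{1 H}{3} = \frac{H}{3}$)
$j{\left(S,V \right)} = V + 2 S V$ ($j{\left(S,V \right)} = \left(S V + S V\right) + V = 2 S V + V = V + 2 S V$)
$\frac{1}{k{\left(P{\left(-12 \right)},54 \right)} - j{\left(-97,-639 \right)}} = \frac{1}{-612 - - 639 \left(1 + 2 \left(-97\right)\right)} = \frac{1}{-612 - - 639 \left(1 - 194\right)} = \frac{1}{-612 - \left(-639\right) \left(-193\right)} = \frac{1}{-612 - 123327} = \frac{1}{-123939} = - \frac{1}{123939}$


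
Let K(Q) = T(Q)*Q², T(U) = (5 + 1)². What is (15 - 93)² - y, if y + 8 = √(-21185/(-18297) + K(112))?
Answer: 6092 - 17*√161009641/321 ≈ 5420.0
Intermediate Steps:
T(U) = 36 (T(U) = 6² = 36)
K(Q) = 36*Q²
y = -8 + 17*√161009641/321 (y = -8 + √(-21185/(-18297) + 36*112²) = -8 + √(-21185*(-1/18297) + 36*12544) = -8 + √(1115/963 + 451584) = -8 + √(434876507/963) = -8 + 17*√161009641/321 ≈ 664.00)
(15 - 93)² - y = (15 - 93)² - (-8 + 17*√161009641/321) = (-78)² + (8 - 17*√161009641/321) = 6084 + (8 - 17*√161009641/321) = 6092 - 17*√161009641/321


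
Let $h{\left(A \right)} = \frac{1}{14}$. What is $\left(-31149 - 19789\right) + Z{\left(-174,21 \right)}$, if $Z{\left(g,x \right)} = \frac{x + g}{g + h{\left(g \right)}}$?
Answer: $- \frac{124031888}{2435} \approx -50937.0$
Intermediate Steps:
$h{\left(A \right)} = \frac{1}{14}$
$Z{\left(g,x \right)} = \frac{g + x}{\frac{1}{14} + g}$ ($Z{\left(g,x \right)} = \frac{x + g}{g + \frac{1}{14}} = \frac{g + x}{\frac{1}{14} + g}$)
$\left(-31149 - 19789\right) + Z{\left(-174,21 \right)} = \left(-31149 - 19789\right) + \frac{14 \left(-174 + 21\right)}{1 + 14 \left(-174\right)} = -50938 + 14 \frac{1}{1 - 2436} \left(-153\right) = -50938 + 14 \frac{1}{-2435} \left(-153\right) = -50938 + 14 \left(- \frac{1}{2435}\right) \left(-153\right) = -50938 + \frac{2142}{2435} = - \frac{124031888}{2435}$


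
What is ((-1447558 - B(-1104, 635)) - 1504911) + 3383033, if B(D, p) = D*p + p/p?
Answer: 1131603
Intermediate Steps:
B(D, p) = 1 + D*p (B(D, p) = D*p + 1 = 1 + D*p)
((-1447558 - B(-1104, 635)) - 1504911) + 3383033 = ((-1447558 - (1 - 1104*635)) - 1504911) + 3383033 = ((-1447558 - (1 - 701040)) - 1504911) + 3383033 = ((-1447558 - 1*(-701039)) - 1504911) + 3383033 = ((-1447558 + 701039) - 1504911) + 3383033 = (-746519 - 1504911) + 3383033 = -2251430 + 3383033 = 1131603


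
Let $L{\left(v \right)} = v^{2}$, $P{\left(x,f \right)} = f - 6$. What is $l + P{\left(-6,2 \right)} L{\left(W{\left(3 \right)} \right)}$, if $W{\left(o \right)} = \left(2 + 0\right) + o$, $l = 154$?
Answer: $54$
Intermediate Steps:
$P{\left(x,f \right)} = -6 + f$
$W{\left(o \right)} = 2 + o$
$l + P{\left(-6,2 \right)} L{\left(W{\left(3 \right)} \right)} = 154 + \left(-6 + 2\right) \left(2 + 3\right)^{2} = 154 - 4 \cdot 5^{2} = 154 - 100 = 54$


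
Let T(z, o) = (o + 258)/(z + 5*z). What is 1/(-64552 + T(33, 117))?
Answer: -66/4260307 ≈ -1.5492e-5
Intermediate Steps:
T(z, o) = (258 + o)/(6*z) (T(z, o) = (258 + o)/((6*z)) = (258 + o)*(1/(6*z)) = (258 + o)/(6*z))
1/(-64552 + T(33, 117)) = 1/(-64552 + (⅙)*(258 + 117)/33) = 1/(-64552 + (⅙)*(1/33)*375) = 1/(-64552 + 125/66) = 1/(-4260307/66) = -66/4260307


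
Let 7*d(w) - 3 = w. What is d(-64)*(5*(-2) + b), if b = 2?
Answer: 488/7 ≈ 69.714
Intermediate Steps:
d(w) = 3/7 + w/7
d(-64)*(5*(-2) + b) = (3/7 + (⅐)*(-64))*(5*(-2) + 2) = (3/7 - 64/7)*(-10 + 2) = -61/7*(-8) = 488/7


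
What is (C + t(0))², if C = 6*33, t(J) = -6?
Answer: 36864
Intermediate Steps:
C = 198
(C + t(0))² = (198 - 6)² = 192² = 36864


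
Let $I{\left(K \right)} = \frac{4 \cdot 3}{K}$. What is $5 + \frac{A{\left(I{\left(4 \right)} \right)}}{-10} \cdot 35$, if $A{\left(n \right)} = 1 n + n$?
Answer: $-16$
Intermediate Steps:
$I{\left(K \right)} = \frac{12}{K}$
$A{\left(n \right)} = 2 n$ ($A{\left(n \right)} = n + n = 2 n$)
$5 + \frac{A{\left(I{\left(4 \right)} \right)}}{-10} \cdot 35 = 5 + \frac{2 \cdot \frac{12}{4}}{-10} \cdot 35 = 5 + 2 \cdot 12 \cdot \frac{1}{4} \left(- \frac{1}{10}\right) 35 = 5 + 2 \cdot 3 \left(- \frac{1}{10}\right) 35 = 5 + 6 \left(- \frac{1}{10}\right) 35 = 5 - 21 = -16$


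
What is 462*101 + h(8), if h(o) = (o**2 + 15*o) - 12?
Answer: 46834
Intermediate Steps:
h(o) = -12 + o**2 + 15*o
462*101 + h(8) = 462*101 + (-12 + 8**2 + 15*8) = 46662 + (-12 + 64 + 120) = 46662 + 172 = 46834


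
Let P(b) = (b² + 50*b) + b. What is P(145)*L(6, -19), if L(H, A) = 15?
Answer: 426300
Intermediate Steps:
P(b) = b² + 51*b
P(145)*L(6, -19) = (145*(51 + 145))*15 = (145*196)*15 = 28420*15 = 426300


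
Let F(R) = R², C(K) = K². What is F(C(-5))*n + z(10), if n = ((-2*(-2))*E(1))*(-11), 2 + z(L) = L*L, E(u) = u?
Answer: -27402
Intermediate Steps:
z(L) = -2 + L² (z(L) = -2 + L*L = -2 + L²)
n = -44 (n = (-2*(-2)*1)*(-11) = (4*1)*(-11) = 4*(-11) = -44)
F(C(-5))*n + z(10) = ((-5)²)²*(-44) + (-2 + 10²) = 25²*(-44) + (-2 + 100) = 625*(-44) + 98 = -27500 + 98 = -27402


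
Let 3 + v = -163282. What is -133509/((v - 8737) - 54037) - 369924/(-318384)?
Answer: 3503660527/1999265796 ≈ 1.7525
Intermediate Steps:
v = -163285 (v = -3 - 163282 = -163285)
-133509/((v - 8737) - 54037) - 369924/(-318384) = -133509/((-163285 - 8737) - 54037) - 369924/(-318384) = -133509/(-172022 - 54037) - 369924*(-1/318384) = -133509/(-226059) + 30827/26532 = -133509*(-1/226059) + 30827/26532 = 44503/75353 + 30827/26532 = 3503660527/1999265796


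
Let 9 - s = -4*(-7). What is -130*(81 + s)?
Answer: -8060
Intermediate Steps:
s = -19 (s = 9 - (-4)*(-7) = 9 - 1*28 = 9 - 28 = -19)
-130*(81 + s) = -130*(81 - 19) = -130*62 = -8060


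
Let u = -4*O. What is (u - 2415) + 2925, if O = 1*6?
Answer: 486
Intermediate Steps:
O = 6
u = -24 (u = -4*6 = -24)
(u - 2415) + 2925 = (-24 - 2415) + 2925 = -2439 + 2925 = 486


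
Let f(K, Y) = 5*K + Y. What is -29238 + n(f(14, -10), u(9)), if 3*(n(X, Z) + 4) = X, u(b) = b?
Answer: -29222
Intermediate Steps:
f(K, Y) = Y + 5*K
n(X, Z) = -4 + X/3
-29238 + n(f(14, -10), u(9)) = -29238 + (-4 + (-10 + 5*14)/3) = -29238 + (-4 + (-10 + 70)/3) = -29238 + (-4 + (1/3)*60) = -29238 + (-4 + 20) = -29238 + 16 = -29222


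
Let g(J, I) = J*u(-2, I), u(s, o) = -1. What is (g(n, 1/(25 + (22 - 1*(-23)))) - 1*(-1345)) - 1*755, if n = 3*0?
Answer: 590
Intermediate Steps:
n = 0
g(J, I) = -J (g(J, I) = J*(-1) = -J)
(g(n, 1/(25 + (22 - 1*(-23)))) - 1*(-1345)) - 1*755 = (-1*0 - 1*(-1345)) - 1*755 = (0 + 1345) - 755 = 1345 - 755 = 590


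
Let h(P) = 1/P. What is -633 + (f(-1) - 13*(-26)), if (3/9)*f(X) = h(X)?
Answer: -298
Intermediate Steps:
f(X) = 3/X
-633 + (f(-1) - 13*(-26)) = -633 + (3/(-1) - 13*(-26)) = -633 + (3*(-1) + 338) = -633 + (-3 + 338) = -633 + 335 = -298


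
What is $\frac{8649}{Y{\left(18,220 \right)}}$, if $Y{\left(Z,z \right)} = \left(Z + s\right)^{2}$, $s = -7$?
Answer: $\frac{8649}{121} \approx 71.479$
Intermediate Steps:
$Y{\left(Z,z \right)} = \left(-7 + Z\right)^{2}$ ($Y{\left(Z,z \right)} = \left(Z - 7\right)^{2} = \left(-7 + Z\right)^{2}$)
$\frac{8649}{Y{\left(18,220 \right)}} = \frac{8649}{\left(-7 + 18\right)^{2}} = \frac{8649}{11^{2}} = \frac{8649}{121}$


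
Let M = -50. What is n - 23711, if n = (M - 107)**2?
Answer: 938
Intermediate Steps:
n = 24649 (n = (-50 - 107)**2 = (-157)**2 = 24649)
n - 23711 = 24649 - 23711 = 938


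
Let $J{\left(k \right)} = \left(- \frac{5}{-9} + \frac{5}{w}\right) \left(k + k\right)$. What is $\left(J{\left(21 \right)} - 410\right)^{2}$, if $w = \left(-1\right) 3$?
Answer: $\frac{1876900}{9} \approx 2.0854 \cdot 10^{5}$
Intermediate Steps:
$w = -3$
$J{\left(k \right)} = - \frac{20 k}{9}$ ($J{\left(k \right)} = \left(- \frac{5}{-9} + \frac{5}{-3}\right) \left(k + k\right) = \left(\left(-5\right) \left(- \frac{1}{9}\right) + 5 \left(- \frac{1}{3}\right)\right) 2 k = \left(\frac{5}{9} - \frac{5}{3}\right) 2 k = - \frac{10 \cdot 2 k}{9} = - \frac{20 k}{9}$)
$\left(J{\left(21 \right)} - 410\right)^{2} = \left(\left(- \frac{20}{9}\right) 21 - 410\right)^{2} = \left(- \frac{140}{3} - 410\right)^{2} = \left(- \frac{1370}{3}\right)^{2} = \frac{1876900}{9}$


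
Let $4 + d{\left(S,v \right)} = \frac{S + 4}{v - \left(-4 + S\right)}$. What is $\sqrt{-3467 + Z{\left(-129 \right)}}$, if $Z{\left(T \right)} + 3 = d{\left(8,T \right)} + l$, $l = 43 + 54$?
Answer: $\frac{i \sqrt{59737349}}{133} \approx 58.113 i$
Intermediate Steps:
$d{\left(S,v \right)} = -4 + \frac{4 + S}{4 + v - S}$ ($d{\left(S,v \right)} = -4 + \frac{S + 4}{v - \left(-4 + S\right)} = -4 + \frac{4 + S}{4 + v - S}$)
$l = 97$
$Z{\left(T \right)} = 94 + \frac{28 - 4 T}{-4 + T}$ ($Z{\left(T \right)} = -3 + \left(\frac{-12 - 4 T + 5 \cdot 8}{4 + T - 8} + 97\right) = -3 + \left(\frac{-12 - 4 T + 40}{4 + T - 8} + 97\right) = -3 + \left(\frac{28 - 4 T}{-4 + T} + 97\right) = -3 + \left(97 + \frac{28 - 4 T}{-4 + T}\right) = 94 + \frac{28 - 4 T}{-4 + T}$)
$\sqrt{-3467 + Z{\left(-129 \right)}} = \sqrt{-3467 + \frac{6 \left(-58 + 15 \left(-129\right)\right)}{-4 - 129}} = \sqrt{-3467 + \frac{6 \left(-58 - 1935\right)}{-133}} = \sqrt{-3467 + 6 \left(- \frac{1}{133}\right) \left(-1993\right)} = \sqrt{-3467 + \frac{11958}{133}} = \sqrt{- \frac{449153}{133}} = \frac{i \sqrt{59737349}}{133}$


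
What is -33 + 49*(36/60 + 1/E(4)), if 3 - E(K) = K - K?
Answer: 191/15 ≈ 12.733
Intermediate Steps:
E(K) = 3 (E(K) = 3 - (K - K) = 3 - 1*0 = 3 + 0 = 3)
-33 + 49*(36/60 + 1/E(4)) = -33 + 49*(36/60 + 1/3) = -33 + 49*(36*(1/60) + 1*(⅓)) = -33 + 49*(⅗ + ⅓) = -33 + 49*(14/15) = -33 + 686/15 = 191/15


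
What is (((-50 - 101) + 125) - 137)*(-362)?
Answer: 59006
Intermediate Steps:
(((-50 - 101) + 125) - 137)*(-362) = ((-151 + 125) - 137)*(-362) = (-26 - 137)*(-362) = -163*(-362) = 59006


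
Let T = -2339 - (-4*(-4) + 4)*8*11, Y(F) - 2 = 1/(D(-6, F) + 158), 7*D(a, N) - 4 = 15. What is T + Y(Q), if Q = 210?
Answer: -4609118/1125 ≈ -4097.0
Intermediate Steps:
D(a, N) = 19/7 (D(a, N) = 4/7 + (⅐)*15 = 4/7 + 15/7 = 19/7)
Y(F) = 2257/1125 (Y(F) = 2 + 1/(19/7 + 158) = 2 + 1/(1125/7) = 2 + 7/1125 = 2257/1125)
T = -4099 (T = -2339 - (16 + 4)*8*11 = -2339 - 20*8*11 = -2339 - 160*11 = -2339 - 1*1760 = -2339 - 1760 = -4099)
T + Y(Q) = -4099 + 2257/1125 = -4609118/1125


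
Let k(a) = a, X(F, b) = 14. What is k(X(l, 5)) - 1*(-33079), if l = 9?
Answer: 33093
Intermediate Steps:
k(X(l, 5)) - 1*(-33079) = 14 - 1*(-33079) = 14 + 33079 = 33093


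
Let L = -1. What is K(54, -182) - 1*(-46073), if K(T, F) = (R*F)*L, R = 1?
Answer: 46255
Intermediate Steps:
K(T, F) = -F (K(T, F) = (1*F)*(-1) = F*(-1) = -F)
K(54, -182) - 1*(-46073) = -1*(-182) - 1*(-46073) = 182 + 46073 = 46255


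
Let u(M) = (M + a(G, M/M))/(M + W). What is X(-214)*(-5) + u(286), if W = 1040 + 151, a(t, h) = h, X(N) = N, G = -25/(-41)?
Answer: 225811/211 ≈ 1070.2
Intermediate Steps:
G = 25/41 (G = -25*(-1/41) = 25/41 ≈ 0.60976)
W = 1191
u(M) = (1 + M)/(1191 + M) (u(M) = (M + M/M)/(M + 1191) = (M + 1)/(1191 + M) = (1 + M)/(1191 + M))
X(-214)*(-5) + u(286) = -214*(-5) + (1 + 286)/(1191 + 286) = 1070 + 287/1477 = 1070 + (1/1477)*287 = 1070 + 41/211 = 225811/211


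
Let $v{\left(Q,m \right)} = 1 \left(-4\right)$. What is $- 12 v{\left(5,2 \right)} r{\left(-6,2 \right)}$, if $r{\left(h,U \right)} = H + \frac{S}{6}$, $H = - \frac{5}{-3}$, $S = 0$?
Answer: $80$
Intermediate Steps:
$v{\left(Q,m \right)} = -4$
$H = \frac{5}{3}$ ($H = \left(-5\right) \left(- \frac{1}{3}\right) = \frac{5}{3} \approx 1.6667$)
$r{\left(h,U \right)} = \frac{5}{3}$ ($r{\left(h,U \right)} = \frac{5}{3} + \frac{0}{6} = \frac{5}{3} + 0 \cdot \frac{1}{6} = \frac{5}{3} + 0 = \frac{5}{3}$)
$- 12 v{\left(5,2 \right)} r{\left(-6,2 \right)} = \left(-12\right) \left(-4\right) \frac{5}{3} = 48 \cdot \frac{5}{3} = 80$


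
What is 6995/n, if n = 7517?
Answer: 6995/7517 ≈ 0.93056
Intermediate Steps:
6995/n = 6995/7517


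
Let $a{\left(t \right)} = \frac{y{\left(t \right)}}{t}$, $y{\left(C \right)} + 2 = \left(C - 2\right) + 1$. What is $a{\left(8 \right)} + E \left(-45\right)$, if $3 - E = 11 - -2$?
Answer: $\frac{3605}{8} \approx 450.63$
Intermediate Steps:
$y{\left(C \right)} = -3 + C$ ($y{\left(C \right)} = -2 + \left(\left(C - 2\right) + 1\right) = -2 + \left(\left(-2 + C\right) + 1\right) = -2 + \left(-1 + C\right) = -3 + C$)
$a{\left(t \right)} = \frac{-3 + t}{t}$
$E = -10$ ($E = 3 - \left(11 - -2\right) = 3 - \left(11 + 2\right) = 3 - 13 = -10$)
$a{\left(8 \right)} + E \left(-45\right) = \frac{-3 + 8}{8} - -450 = \frac{1}{8} \cdot 5 + 450 = \frac{5}{8} + 450 = \frac{3605}{8}$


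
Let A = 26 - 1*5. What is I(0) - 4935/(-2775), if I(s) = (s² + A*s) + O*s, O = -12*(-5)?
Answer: 329/185 ≈ 1.7784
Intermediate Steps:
A = 21 (A = 26 - 5 = 21)
O = 60
I(s) = s² + 81*s (I(s) = (s² + 21*s) + 60*s = s² + 81*s)
I(0) - 4935/(-2775) = 0*(81 + 0) - 4935/(-2775) = 0*81 - 4935*(-1/2775) = 0 + 329/185 = 329/185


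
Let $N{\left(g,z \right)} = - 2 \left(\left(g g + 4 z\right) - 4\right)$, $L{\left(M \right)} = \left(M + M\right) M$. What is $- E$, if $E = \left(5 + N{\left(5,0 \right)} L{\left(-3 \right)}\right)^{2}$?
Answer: $-564001$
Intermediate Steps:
$L{\left(M \right)} = 2 M^{2}$ ($L{\left(M \right)} = 2 M M = 2 M^{2}$)
$N{\left(g,z \right)} = 8 - 8 z - 2 g^{2}$ ($N{\left(g,z \right)} = - 2 \left(\left(g^{2} + 4 z\right) - 4\right) = - 2 \left(-4 + g^{2} + 4 z\right) = 8 - 8 z - 2 g^{2}$)
$E = 564001$ ($E = \left(5 + \left(8 - 0 - 2 \cdot 5^{2}\right) 2 \left(-3\right)^{2}\right)^{2} = \left(5 + \left(8 + 0 - 50\right) 2 \cdot 9\right)^{2} = \left(5 + \left(8 + 0 - 50\right) 18\right)^{2} = \left(5 - 756\right)^{2} = \left(-751\right)^{2} = 564001$)
$- E = \left(-1\right) 564001 = -564001$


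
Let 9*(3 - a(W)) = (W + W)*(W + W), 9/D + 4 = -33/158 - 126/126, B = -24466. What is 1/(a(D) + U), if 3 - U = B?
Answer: 677329/16574696584 ≈ 4.0865e-5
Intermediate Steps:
D = -1422/823 (D = 9/(-4 + (-33/158 - 126/126)) = 9/(-4 + (-33*1/158 - 126*1/126)) = 9/(-4 + (-33/158 - 1)) = 9/(-4 - 191/158) = 9/(-823/158) = 9*(-158/823) = -1422/823 ≈ -1.7278)
U = 24469 (U = 3 - 1*(-24466) = 3 + 24466 = 24469)
a(W) = 3 - 4*W**2/9 (a(W) = 3 - (W + W)*(W + W)/9 = 3 - 2*W*2*W/9 = 3 - 4*W**2/9)
1/(a(D) + U) = 1/((3 - 4*(-1422/823)**2/9) + 24469) = 1/((3 - 4/9*2022084/677329) + 24469) = 1/((3 - 898704/677329) + 24469) = 1/(1133283/677329 + 24469) = 1/(16574696584/677329) = 677329/16574696584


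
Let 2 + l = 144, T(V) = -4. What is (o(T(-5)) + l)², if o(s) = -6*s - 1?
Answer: 27225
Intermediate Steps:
o(s) = -1 - 6*s
l = 142 (l = -2 + 144 = 142)
(o(T(-5)) + l)² = ((-1 - 6*(-4)) + 142)² = ((-1 + 24) + 142)² = (23 + 142)² = 165² = 27225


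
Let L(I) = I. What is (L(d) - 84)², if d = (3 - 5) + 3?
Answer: 6889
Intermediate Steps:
d = 1 (d = -2 + 3 = 1)
(L(d) - 84)² = (1 - 84)² = (-83)² = 6889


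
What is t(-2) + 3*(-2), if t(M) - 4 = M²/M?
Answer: -4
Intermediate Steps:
t(M) = 4 + M (t(M) = 4 + M²/M = 4 + M)
t(-2) + 3*(-2) = (4 - 2) + 3*(-2) = 2 - 6 = -4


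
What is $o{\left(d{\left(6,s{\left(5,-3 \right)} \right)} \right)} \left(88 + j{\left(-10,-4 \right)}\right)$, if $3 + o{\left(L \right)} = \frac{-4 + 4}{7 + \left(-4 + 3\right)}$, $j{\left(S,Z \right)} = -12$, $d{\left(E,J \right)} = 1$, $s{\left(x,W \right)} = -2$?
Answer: $-228$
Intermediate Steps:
$o{\left(L \right)} = -3$ ($o{\left(L \right)} = -3 + \frac{-4 + 4}{7 + \left(-4 + 3\right)} = -3 + \frac{0}{7 - 1} = -3 + \frac{0}{6} = -3 + 0 \cdot \frac{1}{6} = -3 + 0 = -3$)
$o{\left(d{\left(6,s{\left(5,-3 \right)} \right)} \right)} \left(88 + j{\left(-10,-4 \right)}\right) = - 3 \left(88 - 12\right) = \left(-3\right) 76 = -228$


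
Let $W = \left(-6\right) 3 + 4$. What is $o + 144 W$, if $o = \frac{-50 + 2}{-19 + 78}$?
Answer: $- \frac{118992}{59} \approx -2016.8$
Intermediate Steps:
$W = -14$ ($W = -18 + 4 = -14$)
$o = - \frac{48}{59} \approx -0.81356$
$o + 144 W = - \frac{48}{59} + 144 \left(-14\right) = - \frac{48}{59} - 2016 = - \frac{118992}{59}$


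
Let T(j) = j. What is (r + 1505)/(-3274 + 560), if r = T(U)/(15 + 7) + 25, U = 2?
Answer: -16831/29854 ≈ -0.56378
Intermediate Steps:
r = 276/11 (r = 2/(15 + 7) + 25 = 2/22 + 25 = 2*(1/22) + 25 = 1/11 + 25 = 276/11 ≈ 25.091)
(r + 1505)/(-3274 + 560) = (276/11 + 1505)/(-3274 + 560) = (16831/11)/(-2714) = (16831/11)*(-1/2714) = -16831/29854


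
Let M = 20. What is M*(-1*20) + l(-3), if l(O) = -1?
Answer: -401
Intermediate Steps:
M*(-1*20) + l(-3) = 20*(-1*20) - 1 = 20*(-20) - 1 = -400 - 1 = -401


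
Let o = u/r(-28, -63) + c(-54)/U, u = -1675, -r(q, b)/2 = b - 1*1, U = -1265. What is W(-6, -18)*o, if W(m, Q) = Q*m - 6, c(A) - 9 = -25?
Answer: -107958177/80960 ≈ -1333.5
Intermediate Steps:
c(A) = -16 (c(A) = 9 - 25 = -16)
r(q, b) = 2 - 2*b (r(q, b) = -2*(b - 1*1) = -2*(b - 1) = -2*(-1 + b) = 2 - 2*b)
W(m, Q) = -6 + Q*m
o = -2116827/161920 (o = -1675/(2 - 2*(-63)) - 16/(-1265) = -1675/(2 + 126) - 16*(-1/1265) = -1675/128 + 16/1265 = -2116827/161920 ≈ -13.073)
W(-6, -18)*o = (-6 - 18*(-6))*(-2116827/161920) = (-6 + 108)*(-2116827/161920) = 102*(-2116827/161920) = -107958177/80960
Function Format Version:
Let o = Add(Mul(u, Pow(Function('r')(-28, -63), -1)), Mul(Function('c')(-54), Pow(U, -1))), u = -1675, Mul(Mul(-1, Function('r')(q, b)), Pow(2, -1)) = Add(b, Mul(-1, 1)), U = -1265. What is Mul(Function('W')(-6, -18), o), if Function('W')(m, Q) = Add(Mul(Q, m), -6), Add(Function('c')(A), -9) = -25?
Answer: Rational(-107958177, 80960) ≈ -1333.5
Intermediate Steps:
Function('c')(A) = -16 (Function('c')(A) = Add(9, -25) = -16)
Function('r')(q, b) = Add(2, Mul(-2, b)) (Function('r')(q, b) = Mul(-2, Add(b, Mul(-1, 1))) = Mul(-2, Add(b, -1)) = Mul(-2, Add(-1, b)) = Add(2, Mul(-2, b)))
Function('W')(m, Q) = Add(-6, Mul(Q, m))
o = Rational(-2116827, 161920) (o = Add(Mul(-1675, Pow(Add(2, Mul(-2, -63)), -1)), Mul(-16, Pow(-1265, -1))) = Add(Mul(-1675, Pow(Add(2, 126), -1)), Mul(-16, Rational(-1, 1265))) = Add(Mul(-1675, Pow(128, -1)), Rational(16, 1265)) = Add(Mul(-1675, Rational(1, 128)), Rational(16, 1265)) = Add(Rational(-1675, 128), Rational(16, 1265)) = Rational(-2116827, 161920) ≈ -13.073)
Mul(Function('W')(-6, -18), o) = Mul(Add(-6, Mul(-18, -6)), Rational(-2116827, 161920)) = Mul(Add(-6, 108), Rational(-2116827, 161920)) = Mul(102, Rational(-2116827, 161920)) = Rational(-107958177, 80960)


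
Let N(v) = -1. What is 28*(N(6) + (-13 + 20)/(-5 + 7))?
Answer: 70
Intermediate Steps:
28*(N(6) + (-13 + 20)/(-5 + 7)) = 28*(-1 + (-13 + 20)/(-5 + 7)) = 28*(-1 + 7/2) = 28*(5/2) = 70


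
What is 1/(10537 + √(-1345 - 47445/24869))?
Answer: 262044653/2761198004911 - 25*I*√1332829186/2761198004911 ≈ 9.4902e-5 - 3.3054e-7*I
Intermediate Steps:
1/(10537 + √(-1345 - 47445/24869)) = 1/(10537 + √(-33496250/24869)) = 1/(10537 + 25*I*√1332829186/24869)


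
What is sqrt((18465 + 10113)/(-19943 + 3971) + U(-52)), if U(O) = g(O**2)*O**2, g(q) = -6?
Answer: I*sqrt(7853282)/22 ≈ 127.38*I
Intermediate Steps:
U(O) = -6*O**2
sqrt((18465 + 10113)/(-19943 + 3971) + U(-52)) = sqrt((18465 + 10113)/(-19943 + 3971) - 6*(-52)**2) = sqrt(28578/(-15972) - 6*2704) = sqrt(28578*(-1/15972) - 16224) = sqrt(-433/242 - 16224) = sqrt(-3926641/242) = I*sqrt(7853282)/22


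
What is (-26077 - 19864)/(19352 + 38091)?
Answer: -45941/57443 ≈ -0.79977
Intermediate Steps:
(-26077 - 19864)/(19352 + 38091) = -45941/57443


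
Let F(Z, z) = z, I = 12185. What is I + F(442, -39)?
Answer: 12146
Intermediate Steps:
I + F(442, -39) = 12185 - 39 = 12146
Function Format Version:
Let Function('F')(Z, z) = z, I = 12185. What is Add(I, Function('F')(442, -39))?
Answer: 12146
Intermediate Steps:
Add(I, Function('F')(442, -39)) = Add(12185, -39) = 12146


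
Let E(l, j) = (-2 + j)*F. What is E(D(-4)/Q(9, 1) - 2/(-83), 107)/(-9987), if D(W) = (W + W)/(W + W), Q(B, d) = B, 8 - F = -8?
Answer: -560/3329 ≈ -0.16822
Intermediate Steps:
F = 16 (F = 8 - 1*(-8) = 8 + 8 = 16)
D(W) = 1 (D(W) = (2*W)/((2*W)) = (2*W)*(1/(2*W)) = 1)
E(l, j) = -32 + 16*j (E(l, j) = (-2 + j)*16 = -32 + 16*j)
E(D(-4)/Q(9, 1) - 2/(-83), 107)/(-9987) = (-32 + 16*107)/(-9987) = (-32 + 1712)*(-1/9987) = 1680*(-1/9987) = -560/3329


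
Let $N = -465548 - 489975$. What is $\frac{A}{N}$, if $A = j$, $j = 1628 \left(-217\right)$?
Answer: $\frac{353276}{955523} \approx 0.36972$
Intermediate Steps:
$j = -353276$
$A = -353276$
$N = -955523$
$\frac{A}{N} = - \frac{353276}{-955523} = \left(-353276\right) \left(- \frac{1}{955523}\right) = \frac{353276}{955523}$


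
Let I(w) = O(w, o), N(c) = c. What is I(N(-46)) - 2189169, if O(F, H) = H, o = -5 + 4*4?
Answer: -2189158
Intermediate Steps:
o = 11 (o = -5 + 16 = 11)
I(w) = 11
I(N(-46)) - 2189169 = 11 - 2189169 = -2189158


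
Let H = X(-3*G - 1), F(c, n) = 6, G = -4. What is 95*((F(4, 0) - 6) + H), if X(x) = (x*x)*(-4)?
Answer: -45980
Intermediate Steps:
X(x) = -4*x**2 (X(x) = x**2*(-4) = -4*x**2)
H = -484 (H = -4*(-3*(-4) - 1)**2 = -4*(12 - 1)**2 = -4*11**2 = -4*121 = -484)
95*((F(4, 0) - 6) + H) = 95*((6 - 6) - 484) = 95*(0 - 484) = 95*(-484) = -45980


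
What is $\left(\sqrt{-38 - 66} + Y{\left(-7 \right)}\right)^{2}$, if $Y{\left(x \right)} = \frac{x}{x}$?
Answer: $-103 + 4 i \sqrt{26} \approx -103.0 + 20.396 i$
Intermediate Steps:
$Y{\left(x \right)} = 1$
$\left(\sqrt{-38 - 66} + Y{\left(-7 \right)}\right)^{2} = \left(\sqrt{-38 - 66} + 1\right)^{2} = \left(\sqrt{-104} + 1\right)^{2} = \left(2 i \sqrt{26} + 1\right)^{2} = \left(1 + 2 i \sqrt{26}\right)^{2}$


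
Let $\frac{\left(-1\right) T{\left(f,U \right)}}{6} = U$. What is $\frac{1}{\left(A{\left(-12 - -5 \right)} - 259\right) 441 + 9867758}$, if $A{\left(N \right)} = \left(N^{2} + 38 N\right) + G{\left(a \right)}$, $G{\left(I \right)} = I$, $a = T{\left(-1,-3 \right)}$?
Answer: $\frac{1}{9665780} \approx 1.0346 \cdot 10^{-7}$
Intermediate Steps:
$T{\left(f,U \right)} = - 6 U$
$a = 18$ ($a = \left(-6\right) \left(-3\right) = 18$)
$A{\left(N \right)} = 18 + N^{2} + 38 N$ ($A{\left(N \right)} = \left(N^{2} + 38 N\right) + 18 = 18 + N^{2} + 38 N$)
$\frac{1}{\left(A{\left(-12 - -5 \right)} - 259\right) 441 + 9867758} = \frac{1}{\left(\left(18 + \left(-12 - -5\right)^{2} + 38 \left(-12 - -5\right)\right) - 259\right) 441 + 9867758} = \frac{1}{\left(\left(18 + \left(-12 + 5\right)^{2} + 38 \left(-12 + 5\right)\right) - 259\right) 441 + 9867758} = \frac{1}{\left(\left(18 + \left(-7\right)^{2} + 38 \left(-7\right)\right) - 259\right) 441 + 9867758} = \frac{1}{\left(\left(18 + 49 - 266\right) - 259\right) 441 + 9867758} = \frac{1}{\left(-199 - 259\right) 441 + 9867758} = \frac{1}{\left(-458\right) 441 + 9867758} = \frac{1}{-201978 + 9867758} = \frac{1}{9665780}$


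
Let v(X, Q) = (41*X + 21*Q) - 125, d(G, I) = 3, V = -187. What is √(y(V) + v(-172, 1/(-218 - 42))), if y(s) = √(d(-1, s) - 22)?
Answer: √(-121292665 + 16900*I*√19)/130 ≈ 0.025726 + 84.718*I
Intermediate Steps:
v(X, Q) = -125 + 21*Q + 41*X (v(X, Q) = (21*Q + 41*X) - 125 = -125 + 21*Q + 41*X)
y(s) = I*√19 (y(s) = √(3 - 22) = √(-19) = I*√19)
√(y(V) + v(-172, 1/(-218 - 42))) = √(I*√19 + (-125 + 21/(-218 - 42) + 41*(-172))) = √(I*√19 + (-125 + 21/(-260) - 7052)) = √(I*√19 + (-125 + 21*(-1/260) - 7052)) = √(I*√19 + (-125 - 21/260 - 7052)) = √(I*√19 - 1866041/260) = √(-1866041/260 + I*√19)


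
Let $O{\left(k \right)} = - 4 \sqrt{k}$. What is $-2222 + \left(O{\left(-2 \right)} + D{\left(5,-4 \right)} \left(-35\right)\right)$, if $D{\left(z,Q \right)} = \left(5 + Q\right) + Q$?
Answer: $-2117 - 4 i \sqrt{2} \approx -2117.0 - 5.6569 i$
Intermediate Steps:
$D{\left(z,Q \right)} = 5 + 2 Q$
$-2222 + \left(O{\left(-2 \right)} + D{\left(5,-4 \right)} \left(-35\right)\right) = -2222 + \left(- 4 \sqrt{-2} + \left(5 + 2 \left(-4\right)\right) \left(-35\right)\right) = -2222 + \left(- 4 i \sqrt{2} + \left(5 - 8\right) \left(-35\right)\right) = -2222 - \left(-105 + 4 i \sqrt{2}\right) = -2222 + \left(- 4 i \sqrt{2} + 105\right) = -2222 + \left(105 - 4 i \sqrt{2}\right) = -2117 - 4 i \sqrt{2}$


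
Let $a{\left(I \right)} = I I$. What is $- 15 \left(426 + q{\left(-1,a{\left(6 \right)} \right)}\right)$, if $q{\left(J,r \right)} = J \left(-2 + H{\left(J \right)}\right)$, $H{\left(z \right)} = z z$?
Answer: $-6405$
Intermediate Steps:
$H{\left(z \right)} = z^{2}$
$a{\left(I \right)} = I^{2}$
$q{\left(J,r \right)} = J \left(-2 + J^{2}\right)$
$- 15 \left(426 + q{\left(-1,a{\left(6 \right)} \right)}\right) = - 15 \left(426 - \left(-2 + \left(-1\right)^{2}\right)\right) = - 15 \left(426 - \left(-2 + 1\right)\right) = - 15 \left(426 - -1\right) = - 15 \left(426 + 1\right) = \left(-15\right) 427 = -6405$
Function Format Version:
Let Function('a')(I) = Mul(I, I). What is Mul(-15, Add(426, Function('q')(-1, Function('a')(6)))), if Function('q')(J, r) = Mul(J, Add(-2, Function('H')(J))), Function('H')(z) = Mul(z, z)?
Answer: -6405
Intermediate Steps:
Function('H')(z) = Pow(z, 2)
Function('a')(I) = Pow(I, 2)
Function('q')(J, r) = Mul(J, Add(-2, Pow(J, 2)))
Mul(-15, Add(426, Function('q')(-1, Function('a')(6)))) = Mul(-15, Add(426, Mul(-1, Add(-2, Pow(-1, 2))))) = Mul(-15, Add(426, Mul(-1, Add(-2, 1)))) = Mul(-15, Add(426, Mul(-1, -1))) = Mul(-15, Add(426, 1)) = Mul(-15, 427) = -6405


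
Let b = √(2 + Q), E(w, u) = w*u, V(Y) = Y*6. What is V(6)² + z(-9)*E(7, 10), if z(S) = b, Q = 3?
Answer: 1296 + 70*√5 ≈ 1452.5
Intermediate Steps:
V(Y) = 6*Y
E(w, u) = u*w
b = √5 (b = √(2 + 3) = √5 ≈ 2.2361)
z(S) = √5
V(6)² + z(-9)*E(7, 10) = (6*6)² + √5*(10*7) = 36² + √5*70 = 1296 + 70*√5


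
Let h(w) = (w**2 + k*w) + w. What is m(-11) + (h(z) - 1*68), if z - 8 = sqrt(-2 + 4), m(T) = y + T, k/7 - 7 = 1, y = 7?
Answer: 450 + 73*sqrt(2) ≈ 553.24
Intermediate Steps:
k = 56 (k = 49 + 7*1 = 49 + 7 = 56)
m(T) = 7 + T
z = 8 + sqrt(2) (z = 8 + sqrt(-2 + 4) = 8 + sqrt(2) ≈ 9.4142)
h(w) = w**2 + 57*w (h(w) = (w**2 + 56*w) + w = w**2 + 57*w)
m(-11) + (h(z) - 1*68) = (7 - 11) + ((8 + sqrt(2))*(57 + (8 + sqrt(2))) - 1*68) = -4 + ((8 + sqrt(2))*(65 + sqrt(2)) - 68) = -4 + (-68 + (8 + sqrt(2))*(65 + sqrt(2))) = -72 + (8 + sqrt(2))*(65 + sqrt(2))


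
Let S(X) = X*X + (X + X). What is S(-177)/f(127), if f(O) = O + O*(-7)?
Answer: -10325/254 ≈ -40.650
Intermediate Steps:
f(O) = -6*O (f(O) = O - 7*O = -6*O)
S(X) = X**2 + 2*X
S(-177)/f(127) = (-177*(2 - 177))/((-6*127)) = -177*(-175)/(-762) = 30975*(-1/762) = -10325/254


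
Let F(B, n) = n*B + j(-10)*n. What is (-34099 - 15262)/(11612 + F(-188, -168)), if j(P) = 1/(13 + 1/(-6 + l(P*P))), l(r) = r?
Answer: -4643731/4062532 ≈ -1.1431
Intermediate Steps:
j(P) = 1/(13 + 1/(-6 + P²)) (j(P) = 1/(13 + 1/(-6 + P*P)) = 1/(13 + 1/(-6 + P²)))
F(B, n) = 94*n/1223 + B*n (F(B, n) = n*B + ((-6 + (-10)²)/(-77 + 13*(-10)²))*n = B*n + ((-6 + 100)/(-77 + 13*100))*n = B*n + (94/(-77 + 1300))*n = B*n + (94/1223)*n = B*n + ((1/1223)*94)*n = B*n + 94*n/1223 = 94*n/1223 + B*n)
(-34099 - 15262)/(11612 + F(-188, -168)) = (-34099 - 15262)/(11612 + (1/1223)*(-168)*(94 + 1223*(-188))) = -49361/(11612 + (1/1223)*(-168)*(94 - 229924)) = -49361/(11612 + (1/1223)*(-168)*(-229830)) = -49361/(11612 + 38611440/1223) = -49361/52812916/1223 = -49361*1223/52812916 = -4643731/4062532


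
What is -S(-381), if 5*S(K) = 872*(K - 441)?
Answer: 716784/5 ≈ 1.4336e+5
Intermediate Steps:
S(K) = -384552/5 + 872*K/5 (S(K) = (872*(K - 441))/5 = (872*(-441 + K))/5 = (-384552 + 872*K)/5 = -384552/5 + 872*K/5)
-S(-381) = -(-384552/5 + (872/5)*(-381)) = -(-384552/5 - 332232/5) = -1*(-716784/5) = 716784/5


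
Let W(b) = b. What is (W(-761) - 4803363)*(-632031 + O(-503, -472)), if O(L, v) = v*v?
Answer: 1966073334628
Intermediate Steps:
O(L, v) = v²
(W(-761) - 4803363)*(-632031 + O(-503, -472)) = (-761 - 4803363)*(-632031 + (-472)²) = -4804124*(-632031 + 222784) = -4804124*(-409247) = 1966073334628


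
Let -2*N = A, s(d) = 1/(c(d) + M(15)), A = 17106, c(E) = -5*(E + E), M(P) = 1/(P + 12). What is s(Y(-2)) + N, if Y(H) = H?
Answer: -4627146/541 ≈ -8553.0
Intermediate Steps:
M(P) = 1/(12 + P)
c(E) = -10*E
s(d) = 1/(1/27 - 10*d) (s(d) = 1/(-10*d + 1/(12 + 15)) = 1/(-10*d + 1/27) = 1/(1/27 - 10*d))
N = -8553 (N = -½*17106 = -8553)
s(Y(-2)) + N = -27/(-1 + 270*(-2)) - 8553 = -27/(-1 - 540) - 8553 = -27/(-541) - 8553 = -27*(-1/541) - 8553 = 27/541 - 8553 = -4627146/541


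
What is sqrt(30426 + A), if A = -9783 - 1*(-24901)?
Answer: 2*sqrt(11386) ≈ 213.41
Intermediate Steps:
A = 15118 (A = -9783 + 24901 = 15118)
sqrt(30426 + A) = sqrt(30426 + 15118) = sqrt(45544) = 2*sqrt(11386)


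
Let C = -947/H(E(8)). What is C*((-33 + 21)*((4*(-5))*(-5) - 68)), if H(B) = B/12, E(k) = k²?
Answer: 68184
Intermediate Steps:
H(B) = B/12 (H(B) = B*(1/12) = B/12)
C = -2841/16 (C = -947/((1/12)*8²) = -947/((1/12)*64) = -947/16/3 = -947*3/16 = -2841/16 ≈ -177.56)
C*((-33 + 21)*((4*(-5))*(-5) - 68)) = -2841*(-33 + 21)*((4*(-5))*(-5) - 68)/16 = -(-8523)*(-20*(-5) - 68)/4 = -(-8523)*(100 - 68)/4 = -(-8523)*32/4 = -2841/16*(-384) = 68184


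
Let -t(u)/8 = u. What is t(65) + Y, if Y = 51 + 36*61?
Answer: 1727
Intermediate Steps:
Y = 2247 (Y = 51 + 2196 = 2247)
t(u) = -8*u
t(65) + Y = -8*65 + 2247 = -520 + 2247 = 1727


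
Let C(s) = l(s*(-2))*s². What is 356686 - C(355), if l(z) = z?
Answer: 89834436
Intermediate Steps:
C(s) = -2*s³ (C(s) = (s*(-2))*s² = (-2*s)*s² = -2*s³)
356686 - C(355) = 356686 - (-2)*355³ = 356686 - (-2)*44738875 = 356686 - 1*(-89477750) = 356686 + 89477750 = 89834436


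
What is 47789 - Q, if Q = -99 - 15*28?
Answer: 48308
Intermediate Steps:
Q = -519 (Q = -99 - 420 = -519)
47789 - Q = 47789 - 1*(-519) = 47789 + 519 = 48308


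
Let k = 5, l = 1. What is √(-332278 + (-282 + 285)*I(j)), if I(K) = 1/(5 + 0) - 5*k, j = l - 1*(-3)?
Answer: I*√8308810/5 ≈ 576.5*I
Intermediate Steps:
j = 4 (j = 1 - 1*(-3) = 1 + 3 = 4)
I(K) = -124/5 (I(K) = 1/(5 + 0) - 5*5 = 1/5 - 25 = ⅕ - 25 = -124/5)
√(-332278 + (-282 + 285)*I(j)) = √(-332278 + (-282 + 285)*(-124/5)) = √(-332278 + 3*(-124/5)) = √(-332278 - 372/5) = √(-1661762/5) = I*√8308810/5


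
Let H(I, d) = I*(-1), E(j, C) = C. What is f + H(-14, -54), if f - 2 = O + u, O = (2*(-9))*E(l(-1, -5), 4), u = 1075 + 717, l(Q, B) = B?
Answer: 1736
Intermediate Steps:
u = 1792
O = -72 (O = (2*(-9))*4 = -18*4 = -72)
H(I, d) = -I
f = 1722 (f = 2 + (-72 + 1792) = 2 + 1720 = 1722)
f + H(-14, -54) = 1722 - 1*(-14) = 1722 + 14 = 1736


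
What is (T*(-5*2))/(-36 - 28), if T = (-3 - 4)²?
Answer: 245/32 ≈ 7.6563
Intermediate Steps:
T = 49 (T = (-7)² = 49)
(T*(-5*2))/(-36 - 28) = (49*(-5*2))/(-36 - 28) = (49*(-10))/(-64) = -490*(-1/64) = 245/32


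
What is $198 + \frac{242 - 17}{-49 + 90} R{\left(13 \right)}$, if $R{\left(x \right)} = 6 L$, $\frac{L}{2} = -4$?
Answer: $- \frac{2682}{41} \approx -65.415$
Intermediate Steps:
$L = -8$ ($L = 2 \left(-4\right) = -8$)
$R{\left(x \right)} = -48$ ($R{\left(x \right)} = 6 \left(-8\right) = -48$)
$198 + \frac{242 - 17}{-49 + 90} R{\left(13 \right)} = 198 + \frac{242 - 17}{-49 + 90} \left(-48\right) = 198 + \frac{225}{41} \left(-48\right) = 198 - \frac{10800}{41} = - \frac{2682}{41}$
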